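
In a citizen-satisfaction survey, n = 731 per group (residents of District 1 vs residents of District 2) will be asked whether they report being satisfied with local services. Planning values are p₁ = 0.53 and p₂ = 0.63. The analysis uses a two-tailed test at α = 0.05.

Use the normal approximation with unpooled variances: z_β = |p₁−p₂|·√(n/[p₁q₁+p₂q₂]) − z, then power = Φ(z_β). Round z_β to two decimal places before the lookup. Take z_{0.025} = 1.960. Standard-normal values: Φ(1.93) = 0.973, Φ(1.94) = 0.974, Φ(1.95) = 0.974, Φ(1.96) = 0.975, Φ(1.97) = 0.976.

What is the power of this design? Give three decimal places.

z_β = |p₁−p₂|·√(n/[p₁q₁+p₂q₂]) − z_{α/2}
    = 0.10 · √(731/0.4822) − 1.960
    = 0.10 · 38.9354 − 1.960
    = 3.8935 − 1.960 = 1.9335 → 1.93
Power = Φ(1.93) = 0.973.

Power ≈ 0.973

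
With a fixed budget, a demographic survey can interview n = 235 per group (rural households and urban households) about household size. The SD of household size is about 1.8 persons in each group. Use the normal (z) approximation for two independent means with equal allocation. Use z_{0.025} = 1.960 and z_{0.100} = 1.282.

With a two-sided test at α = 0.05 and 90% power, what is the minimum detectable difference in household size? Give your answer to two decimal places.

δ = (z_{α/2} + z_β) · √((σ₁²+σ₂²)/n)
  = (1.960 + 1.282) · √(6.48/235)
  = 3.242 · √0.02757
  = 3.242 · 0.1661
  = 0.5384

Minimum detectable difference ≈ 0.54 persons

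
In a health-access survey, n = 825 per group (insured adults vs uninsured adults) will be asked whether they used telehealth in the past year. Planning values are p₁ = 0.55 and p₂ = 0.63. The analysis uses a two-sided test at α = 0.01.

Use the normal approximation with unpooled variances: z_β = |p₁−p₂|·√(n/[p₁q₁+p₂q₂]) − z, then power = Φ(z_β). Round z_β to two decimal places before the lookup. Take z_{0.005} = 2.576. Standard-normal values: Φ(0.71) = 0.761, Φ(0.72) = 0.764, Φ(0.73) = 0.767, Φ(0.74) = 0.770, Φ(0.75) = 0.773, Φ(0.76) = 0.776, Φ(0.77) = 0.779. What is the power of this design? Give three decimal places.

z_β = |p₁−p₂|·√(n/[p₁q₁+p₂q₂]) − z_{α/2}
    = 0.08 · √(825/0.4806) − 2.576
    = 0.08 · 41.4319 − 2.576
    = 3.3146 − 2.576 = 0.7386 → 0.74
Power = Φ(0.74) = 0.770.

Power ≈ 0.770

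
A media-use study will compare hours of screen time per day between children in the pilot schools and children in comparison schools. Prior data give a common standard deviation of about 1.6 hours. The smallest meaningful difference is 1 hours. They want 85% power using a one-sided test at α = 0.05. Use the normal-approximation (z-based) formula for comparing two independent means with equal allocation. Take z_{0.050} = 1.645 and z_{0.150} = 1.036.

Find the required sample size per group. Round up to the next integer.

n = (z_α + z_β)² · (σ₁² + σ₂²) / δ²
  = (1.645 + 1.036)² · (2·1.6² = 5.12) / 1²
  = 7.1878 · 5.12 / 1
  = 36.80
Round up → n = 37 per group.

n = 37 per group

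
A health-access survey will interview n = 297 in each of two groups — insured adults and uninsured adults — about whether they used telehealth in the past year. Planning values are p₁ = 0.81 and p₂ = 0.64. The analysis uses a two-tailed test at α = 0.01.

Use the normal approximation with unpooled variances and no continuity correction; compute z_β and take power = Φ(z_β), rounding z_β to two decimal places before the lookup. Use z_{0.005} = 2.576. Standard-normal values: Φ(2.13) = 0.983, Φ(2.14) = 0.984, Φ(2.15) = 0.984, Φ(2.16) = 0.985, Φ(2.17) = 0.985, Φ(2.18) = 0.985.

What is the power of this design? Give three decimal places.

Power ≈ 0.984

z_β = |p₁−p₂|·√(n/[p₁q₁+p₂q₂]) − z_{α/2}
    = 0.17 · √(297/0.3843) − 2.576
    = 0.17 · 27.7999 − 2.576
    = 4.7260 − 2.576 = 2.1500 → 2.15
Power = Φ(2.15) = 0.984.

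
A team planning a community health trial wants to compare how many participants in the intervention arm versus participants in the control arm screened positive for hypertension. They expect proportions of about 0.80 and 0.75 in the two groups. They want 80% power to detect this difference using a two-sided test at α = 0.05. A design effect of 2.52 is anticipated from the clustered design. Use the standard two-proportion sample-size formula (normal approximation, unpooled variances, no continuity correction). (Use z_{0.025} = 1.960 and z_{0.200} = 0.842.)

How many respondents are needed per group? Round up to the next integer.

n = 2751 per group

n = (z_{α/2} + z_β)² · [p₁(1−p₁) + p₂(1−p₂)] / (p₁ − p₂)²
  = (1.960 + 0.842)² · (0.80·0.20 + 0.75·0.25) / (0.05)²
  = (2.802)² · (0.1600 + 0.1875) / 0.0025
  = 7.8512 · 0.3475 / 0.0025
  = 1091.32
Design effect: 2.52 × 1091.32 = 2750.12.
Round up → n = 2751 per group.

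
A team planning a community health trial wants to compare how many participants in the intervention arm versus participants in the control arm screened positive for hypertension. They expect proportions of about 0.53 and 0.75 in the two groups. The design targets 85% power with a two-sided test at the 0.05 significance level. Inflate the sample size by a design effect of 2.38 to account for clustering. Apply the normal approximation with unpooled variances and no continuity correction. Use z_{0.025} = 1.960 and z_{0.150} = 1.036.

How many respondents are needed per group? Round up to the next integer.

n = 193 per group

n = (z_{α/2} + z_β)² · [p₁(1−p₁) + p₂(1−p₂)] / (p₁ − p₂)²
  = (1.960 + 1.036)² · (0.53·0.47 + 0.75·0.25) / (-0.22)²
  = (2.996)² · (0.2491 + 0.1875) / 0.0484
  = 8.9760 · 0.4366 / 0.0484
  = 80.97
Design effect: 2.38 × 80.97 = 192.71.
Round up → n = 193 per group.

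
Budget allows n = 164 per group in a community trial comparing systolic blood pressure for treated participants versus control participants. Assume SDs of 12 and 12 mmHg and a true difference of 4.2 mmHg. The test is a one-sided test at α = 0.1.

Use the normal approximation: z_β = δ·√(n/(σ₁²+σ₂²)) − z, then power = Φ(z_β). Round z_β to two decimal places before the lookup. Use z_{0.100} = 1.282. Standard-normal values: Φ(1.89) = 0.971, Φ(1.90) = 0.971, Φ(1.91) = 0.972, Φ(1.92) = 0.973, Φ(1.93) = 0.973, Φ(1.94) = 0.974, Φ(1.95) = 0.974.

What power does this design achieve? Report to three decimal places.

Power ≈ 0.971

z_β = δ·√(n/(σ₁²+σ₂²)) − z_α
    = 4.2 · √(164/288) − 1.282
    = 4.2 · 0.75462 − 1.282
    = 3.1694 − 1.282 = 1.8874 → 1.89
Power = Φ(1.89) = 0.971.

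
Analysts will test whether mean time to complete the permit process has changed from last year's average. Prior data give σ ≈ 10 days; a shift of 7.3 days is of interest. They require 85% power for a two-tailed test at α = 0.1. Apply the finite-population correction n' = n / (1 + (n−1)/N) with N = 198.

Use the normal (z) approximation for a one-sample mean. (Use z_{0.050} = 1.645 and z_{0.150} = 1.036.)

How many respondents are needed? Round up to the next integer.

n = 13

n = (z_{α/2} + z_β)² · σ² / δ²
  = (1.645 + 1.036)² · 10² / 7.3²
  = 7.1878 · 100 / 53.29
  = 13.49
Finite-population correction (N = 198): 13.49 / (1 + (13.49 − 1)/198) = 12.69.
Round up → n = 13.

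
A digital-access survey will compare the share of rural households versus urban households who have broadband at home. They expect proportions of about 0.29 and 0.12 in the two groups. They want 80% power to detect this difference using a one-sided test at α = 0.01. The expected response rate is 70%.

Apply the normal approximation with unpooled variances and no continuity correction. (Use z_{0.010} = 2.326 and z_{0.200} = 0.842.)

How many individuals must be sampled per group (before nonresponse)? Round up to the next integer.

n = (z_α + z_β)² · [p₁(1−p₁) + p₂(1−p₂)] / (p₁ − p₂)²
  = (2.326 + 0.842)² · (0.29·0.71 + 0.12·0.88) / (0.17)²
  = (3.168)² · (0.2059 + 0.1056) / 0.0289
  = 10.0362 · 0.3115 / 0.0289
  = 108.18
Adjust for 70% response: 108.18 / 0.70 = 154.54.
Round up → n = 155 per group.

n = 155 per group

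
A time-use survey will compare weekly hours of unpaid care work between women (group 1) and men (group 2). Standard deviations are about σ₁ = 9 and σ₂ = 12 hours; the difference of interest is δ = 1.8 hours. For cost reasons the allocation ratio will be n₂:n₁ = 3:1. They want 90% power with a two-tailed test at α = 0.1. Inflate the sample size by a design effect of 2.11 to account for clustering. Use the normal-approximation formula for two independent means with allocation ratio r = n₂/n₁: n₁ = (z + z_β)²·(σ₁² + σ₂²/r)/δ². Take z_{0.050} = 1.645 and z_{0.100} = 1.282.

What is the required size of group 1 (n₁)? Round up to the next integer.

n₁ = 720

n₁ = (z_{α/2} + z_β)² · (σ₁² + σ₂²/r) / δ²
   = (1.645 + 1.282)² · (9² + 12²/3) / 1.8²
   = 8.5673 · (81 + 48) / 3.24
   = 8.5673 · 129 / 3.24
   = 341.11
Design effect: 2.11 × 341.11 = 719.73.
Round up → n₁ = 720; n₂ = r·n₁ = 3 × 720 = 2160.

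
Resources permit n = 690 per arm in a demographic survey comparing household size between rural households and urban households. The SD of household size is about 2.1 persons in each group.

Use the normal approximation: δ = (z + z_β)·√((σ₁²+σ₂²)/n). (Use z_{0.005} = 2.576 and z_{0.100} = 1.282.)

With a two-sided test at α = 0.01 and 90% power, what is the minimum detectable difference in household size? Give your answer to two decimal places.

δ = (z_{α/2} + z_β) · √((σ₁²+σ₂²)/n)
  = (2.576 + 1.282) · √(8.82/690)
  = 3.858 · √0.01278
  = 3.858 · 0.1131
  = 0.4362

Minimum detectable difference ≈ 0.44 persons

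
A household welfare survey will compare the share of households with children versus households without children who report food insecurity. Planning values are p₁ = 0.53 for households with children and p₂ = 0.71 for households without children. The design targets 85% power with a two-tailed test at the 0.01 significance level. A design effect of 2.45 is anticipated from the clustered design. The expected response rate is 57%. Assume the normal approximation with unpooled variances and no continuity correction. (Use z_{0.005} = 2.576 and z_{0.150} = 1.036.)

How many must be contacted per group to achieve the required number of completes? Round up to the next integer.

n = (z_{α/2} + z_β)² · [p₁(1−p₁) + p₂(1−p₂)] / (p₁ − p₂)²
  = (2.576 + 1.036)² · (0.53·0.47 + 0.71·0.29) / (-0.18)²
  = (3.612)² · (0.2491 + 0.2059) / 0.0324
  = 13.0465 · 0.4550 / 0.0324
  = 183.22
Design effect: 2.45 × 183.22 = 448.88.
Adjust for 57% response: 448.88 / 0.57 = 787.50.
Round up → n = 788 per group.

n = 788 per group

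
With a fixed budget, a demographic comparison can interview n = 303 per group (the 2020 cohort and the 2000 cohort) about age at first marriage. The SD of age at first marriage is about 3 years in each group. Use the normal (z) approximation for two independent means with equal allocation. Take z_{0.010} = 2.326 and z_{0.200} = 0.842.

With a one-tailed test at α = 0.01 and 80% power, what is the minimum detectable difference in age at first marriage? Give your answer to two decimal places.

δ = (z_α + z_β) · √((σ₁²+σ₂²)/n)
  = (2.326 + 0.842) · √(18/303)
  = 3.168 · √0.05941
  = 3.168 · 0.2437
  = 0.7721

Minimum detectable difference ≈ 0.77 years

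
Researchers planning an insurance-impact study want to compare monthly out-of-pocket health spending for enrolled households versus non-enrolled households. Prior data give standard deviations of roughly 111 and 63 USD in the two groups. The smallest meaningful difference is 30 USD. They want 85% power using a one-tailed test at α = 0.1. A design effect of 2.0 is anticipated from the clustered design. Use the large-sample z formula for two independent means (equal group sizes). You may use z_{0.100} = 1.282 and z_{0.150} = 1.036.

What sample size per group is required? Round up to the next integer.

n = 195 per group

n = (z_α + z_β)² · (σ₁² + σ₂²) / δ²
  = (1.282 + 1.036)² · (111² + 63² = 16290) / 30²
  = 5.3731 · 16290 / 900
  = 97.25
Design effect: 2.0 × 97.25 = 194.51.
Round up → n = 195 per group.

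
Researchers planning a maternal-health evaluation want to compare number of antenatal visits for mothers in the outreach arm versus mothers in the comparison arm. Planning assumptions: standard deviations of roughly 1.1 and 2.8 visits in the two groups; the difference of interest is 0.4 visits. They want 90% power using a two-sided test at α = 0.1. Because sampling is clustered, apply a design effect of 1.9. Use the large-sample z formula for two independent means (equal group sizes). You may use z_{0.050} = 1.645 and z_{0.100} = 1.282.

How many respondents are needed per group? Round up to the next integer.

n = (z_{α/2} + z_β)² · (σ₁² + σ₂²) / δ²
  = (1.645 + 1.282)² · (1.1² + 2.8² = 9.05) / 0.4²
  = 8.5673 · 9.05 / 0.16
  = 484.59
Design effect: 1.9 × 484.59 = 920.72.
Round up → n = 921 per group.

n = 921 per group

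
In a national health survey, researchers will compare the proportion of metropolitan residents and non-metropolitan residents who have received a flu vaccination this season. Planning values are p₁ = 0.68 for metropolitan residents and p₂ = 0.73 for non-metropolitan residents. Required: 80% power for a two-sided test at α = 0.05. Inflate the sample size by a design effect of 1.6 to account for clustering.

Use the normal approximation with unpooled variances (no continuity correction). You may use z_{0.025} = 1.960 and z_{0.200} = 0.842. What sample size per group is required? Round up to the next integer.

n = (z_{α/2} + z_β)² · [p₁(1−p₁) + p₂(1−p₂)] / (p₁ − p₂)²
  = (1.960 + 0.842)² · (0.68·0.32 + 0.73·0.27) / (-0.05)²
  = (2.802)² · (0.2176 + 0.1971) / 0.0025
  = 7.8512 · 0.4147 / 0.0025
  = 1302.36
Design effect: 1.6 × 1302.36 = 2083.77.
Round up → n = 2084 per group.

n = 2084 per group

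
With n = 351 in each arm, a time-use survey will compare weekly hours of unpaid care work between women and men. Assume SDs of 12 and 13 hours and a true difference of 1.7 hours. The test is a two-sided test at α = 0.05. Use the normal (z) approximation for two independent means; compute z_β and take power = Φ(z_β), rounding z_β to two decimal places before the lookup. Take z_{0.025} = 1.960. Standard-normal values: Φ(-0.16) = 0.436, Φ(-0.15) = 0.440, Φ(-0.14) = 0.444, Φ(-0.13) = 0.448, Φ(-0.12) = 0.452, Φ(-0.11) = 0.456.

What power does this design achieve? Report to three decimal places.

Power ≈ 0.436

z_β = δ·√(n/(σ₁²+σ₂²)) − z_{α/2}
    = 1.7 · √(351/313) − 1.960
    = 1.7 · 1.05896 − 1.960
    = 1.8002 − 1.960 = -0.1598 → -0.16
Power = Φ(-0.16) = 0.436.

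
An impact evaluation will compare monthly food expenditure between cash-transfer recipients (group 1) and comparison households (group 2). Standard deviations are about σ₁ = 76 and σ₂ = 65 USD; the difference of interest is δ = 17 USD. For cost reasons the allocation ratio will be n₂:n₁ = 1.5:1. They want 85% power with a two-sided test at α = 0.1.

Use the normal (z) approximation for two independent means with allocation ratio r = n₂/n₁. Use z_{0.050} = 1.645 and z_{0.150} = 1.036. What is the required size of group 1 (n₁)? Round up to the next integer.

n₁ = (z_{α/2} + z_β)² · (σ₁² + σ₂²/r) / δ²
   = (1.645 + 1.036)² · (76² + 65²/1.5) / 17²
   = 7.1878 · (5776 + 2816.7) / 289
   = 7.1878 · 8592.7 / 289
   = 213.71
Round up → n₁ = 214; n₂ = r·n₁ = 1.5 × 214 = 321.

n₁ = 214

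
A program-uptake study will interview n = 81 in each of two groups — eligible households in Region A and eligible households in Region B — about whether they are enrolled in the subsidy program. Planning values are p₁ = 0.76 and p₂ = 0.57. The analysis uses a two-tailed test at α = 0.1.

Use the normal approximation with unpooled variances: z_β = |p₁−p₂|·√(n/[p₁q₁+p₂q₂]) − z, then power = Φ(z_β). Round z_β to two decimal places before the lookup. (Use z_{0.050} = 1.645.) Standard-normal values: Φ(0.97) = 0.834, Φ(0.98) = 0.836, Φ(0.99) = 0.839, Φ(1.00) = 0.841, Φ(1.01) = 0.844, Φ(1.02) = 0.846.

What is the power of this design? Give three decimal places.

z_β = |p₁−p₂|·√(n/[p₁q₁+p₂q₂]) − z_{α/2}
    = 0.19 · √(81/0.4275) − 1.645
    = 0.19 · 13.7649 − 1.645
    = 2.6153 − 1.645 = 0.9703 → 0.97
Power = Φ(0.97) = 0.834.

Power ≈ 0.834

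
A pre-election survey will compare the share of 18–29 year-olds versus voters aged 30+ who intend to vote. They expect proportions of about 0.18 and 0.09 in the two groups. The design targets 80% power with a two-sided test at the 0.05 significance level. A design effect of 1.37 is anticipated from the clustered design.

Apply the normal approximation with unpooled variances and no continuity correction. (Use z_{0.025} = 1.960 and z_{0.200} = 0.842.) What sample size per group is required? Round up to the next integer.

n = (z_{α/2} + z_β)² · [p₁(1−p₁) + p₂(1−p₂)] / (p₁ − p₂)²
  = (1.960 + 0.842)² · (0.18·0.82 + 0.09·0.91) / (0.09)²
  = (2.802)² · (0.1476 + 0.0819) / 0.0081
  = 7.8512 · 0.2295 / 0.0081
  = 222.45
Design effect: 1.37 × 222.45 = 304.76.
Round up → n = 305 per group.

n = 305 per group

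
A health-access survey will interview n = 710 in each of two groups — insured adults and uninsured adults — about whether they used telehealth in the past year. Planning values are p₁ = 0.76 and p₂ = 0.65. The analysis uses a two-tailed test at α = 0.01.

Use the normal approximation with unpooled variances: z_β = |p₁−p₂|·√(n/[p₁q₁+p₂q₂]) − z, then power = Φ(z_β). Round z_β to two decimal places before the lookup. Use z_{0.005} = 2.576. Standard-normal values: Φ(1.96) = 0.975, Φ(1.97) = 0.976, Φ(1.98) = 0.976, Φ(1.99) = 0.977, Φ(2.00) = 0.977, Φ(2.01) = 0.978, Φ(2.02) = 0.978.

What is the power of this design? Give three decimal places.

Power ≈ 0.977

z_β = |p₁−p₂|·√(n/[p₁q₁+p₂q₂]) − z_{α/2}
    = 0.11 · √(710/0.4099) − 2.576
    = 0.11 · 41.6189 − 2.576
    = 4.5781 − 2.576 = 2.0021 → 2.00
Power = Φ(2.00) = 0.977.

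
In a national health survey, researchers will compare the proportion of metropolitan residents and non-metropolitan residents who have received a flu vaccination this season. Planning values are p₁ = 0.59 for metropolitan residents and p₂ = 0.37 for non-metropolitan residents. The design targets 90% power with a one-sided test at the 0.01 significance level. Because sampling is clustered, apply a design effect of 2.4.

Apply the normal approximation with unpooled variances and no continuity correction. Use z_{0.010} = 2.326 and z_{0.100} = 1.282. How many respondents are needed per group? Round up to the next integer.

n = (z_α + z_β)² · [p₁(1−p₁) + p₂(1−p₂)] / (p₁ − p₂)²
  = (2.326 + 1.282)² · (0.59·0.41 + 0.37·0.63) / (0.22)²
  = (3.608)² · (0.2419 + 0.2331) / 0.0484
  = 13.0177 · 0.4750 / 0.0484
  = 127.76
Design effect: 2.4 × 127.76 = 306.61.
Round up → n = 307 per group.

n = 307 per group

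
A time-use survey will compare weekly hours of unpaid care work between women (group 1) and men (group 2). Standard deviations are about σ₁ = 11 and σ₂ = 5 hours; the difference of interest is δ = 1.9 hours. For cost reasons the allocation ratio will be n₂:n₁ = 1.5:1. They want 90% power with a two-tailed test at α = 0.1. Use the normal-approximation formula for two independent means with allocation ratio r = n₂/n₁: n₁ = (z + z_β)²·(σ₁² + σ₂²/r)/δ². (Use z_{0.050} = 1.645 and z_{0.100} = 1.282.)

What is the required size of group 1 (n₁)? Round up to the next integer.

n₁ = 327

n₁ = (z_{α/2} + z_β)² · (σ₁² + σ₂²/r) / δ²
   = (1.645 + 1.282)² · (11² + 5²/1.5) / 1.9²
   = 8.5673 · (121 + 16.6667) / 3.61
   = 8.5673 · 137.6667 / 3.61
   = 326.71
Round up → n₁ = 327; n₂ = r·n₁ = 1.5 × 327 = 491.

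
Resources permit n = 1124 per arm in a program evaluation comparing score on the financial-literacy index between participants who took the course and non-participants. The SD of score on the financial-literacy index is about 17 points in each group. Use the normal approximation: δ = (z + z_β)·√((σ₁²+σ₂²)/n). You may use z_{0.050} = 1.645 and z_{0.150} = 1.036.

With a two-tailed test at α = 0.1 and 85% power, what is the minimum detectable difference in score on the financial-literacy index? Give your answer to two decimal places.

δ = (z_{α/2} + z_β) · √((σ₁²+σ₂²)/n)
  = (1.645 + 1.036) · √(578/1124)
  = 2.681 · √0.51423
  = 2.681 · 0.7171
  = 1.9225

Minimum detectable difference ≈ 1.92 points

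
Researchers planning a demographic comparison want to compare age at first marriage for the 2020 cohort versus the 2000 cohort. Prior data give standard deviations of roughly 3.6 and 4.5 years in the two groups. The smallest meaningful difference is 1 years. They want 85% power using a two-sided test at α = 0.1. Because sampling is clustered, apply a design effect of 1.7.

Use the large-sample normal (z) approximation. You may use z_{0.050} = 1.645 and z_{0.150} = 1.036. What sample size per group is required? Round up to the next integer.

n = 406 per group

n = (z_{α/2} + z_β)² · (σ₁² + σ₂²) / δ²
  = (1.645 + 1.036)² · (3.6² + 4.5² = 33.21) / 1²
  = 7.1878 · 33.21 / 1
  = 238.71
Design effect: 1.7 × 238.71 = 405.80.
Round up → n = 406 per group.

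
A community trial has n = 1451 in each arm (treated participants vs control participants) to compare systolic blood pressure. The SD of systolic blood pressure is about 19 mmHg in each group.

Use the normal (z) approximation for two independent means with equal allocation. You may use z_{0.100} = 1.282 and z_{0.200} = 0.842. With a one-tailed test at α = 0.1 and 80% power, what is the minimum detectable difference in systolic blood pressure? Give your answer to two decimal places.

δ = (z_α + z_β) · √((σ₁²+σ₂²)/n)
  = (1.282 + 0.842) · √(722/1451)
  = 2.124 · √0.49759
  = 2.124 · 0.7054
  = 1.4983

Minimum detectable difference ≈ 1.50 mmHg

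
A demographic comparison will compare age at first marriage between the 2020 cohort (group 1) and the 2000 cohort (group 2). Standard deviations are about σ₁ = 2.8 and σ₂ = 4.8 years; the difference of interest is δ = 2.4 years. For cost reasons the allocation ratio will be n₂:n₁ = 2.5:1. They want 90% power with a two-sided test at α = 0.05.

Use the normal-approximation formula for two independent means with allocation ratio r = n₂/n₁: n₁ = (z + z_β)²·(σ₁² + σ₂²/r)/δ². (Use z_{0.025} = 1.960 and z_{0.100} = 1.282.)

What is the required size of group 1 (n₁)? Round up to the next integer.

n₁ = (z_{α/2} + z_β)² · (σ₁² + σ₂²/r) / δ²
   = (1.960 + 1.282)² · (2.8² + 4.8²/2.5) / 2.4²
   = 10.5106 · (7.84 + 9.216) / 5.76
   = 10.5106 · 17.056 / 5.76
   = 31.12
Round up → n₁ = 32; n₂ = r·n₁ = 2.5 × 32 = 80.

n₁ = 32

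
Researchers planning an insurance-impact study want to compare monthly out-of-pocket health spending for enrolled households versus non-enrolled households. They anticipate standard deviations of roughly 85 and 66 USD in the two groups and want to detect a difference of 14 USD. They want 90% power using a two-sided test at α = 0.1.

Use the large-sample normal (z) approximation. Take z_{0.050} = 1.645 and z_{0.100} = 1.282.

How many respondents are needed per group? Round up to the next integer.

n = 507 per group

n = (z_{α/2} + z_β)² · (σ₁² + σ₂²) / δ²
  = (1.645 + 1.282)² · (85² + 66² = 11581) / 14²
  = 8.5673 · 11581 / 196
  = 506.22
Round up → n = 507 per group.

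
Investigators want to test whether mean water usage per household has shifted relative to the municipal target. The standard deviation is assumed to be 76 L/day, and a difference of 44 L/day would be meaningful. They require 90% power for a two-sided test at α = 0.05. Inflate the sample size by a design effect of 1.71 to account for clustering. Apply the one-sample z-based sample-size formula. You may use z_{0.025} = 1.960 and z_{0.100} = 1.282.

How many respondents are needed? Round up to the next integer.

n = 54

n = (z_{α/2} + z_β)² · σ² / δ²
  = (1.960 + 1.282)² · 76² / 44²
  = 10.5106 · 5776 / 1936
  = 31.36
Design effect: 1.71 × 31.36 = 53.62.
Round up → n = 54.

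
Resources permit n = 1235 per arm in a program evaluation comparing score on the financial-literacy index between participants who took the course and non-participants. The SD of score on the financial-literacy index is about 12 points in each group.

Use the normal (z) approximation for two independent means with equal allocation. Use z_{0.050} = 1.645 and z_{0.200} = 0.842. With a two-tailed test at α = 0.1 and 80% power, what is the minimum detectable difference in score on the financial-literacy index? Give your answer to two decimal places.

δ = (z_{α/2} + z_β) · √((σ₁²+σ₂²)/n)
  = (1.645 + 0.842) · √(288/1235)
  = 2.487 · √0.2332
  = 2.487 · 0.4829
  = 1.2010

Minimum detectable difference ≈ 1.20 points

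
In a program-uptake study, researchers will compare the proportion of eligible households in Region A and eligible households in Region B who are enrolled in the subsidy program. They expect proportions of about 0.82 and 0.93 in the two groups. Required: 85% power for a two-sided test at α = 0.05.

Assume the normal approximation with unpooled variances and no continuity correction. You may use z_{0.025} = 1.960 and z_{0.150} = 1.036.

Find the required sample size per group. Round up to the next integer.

n = 158 per group

n = (z_{α/2} + z_β)² · [p₁(1−p₁) + p₂(1−p₂)] / (p₁ − p₂)²
  = (1.960 + 1.036)² · (0.82·0.18 + 0.93·0.07) / (-0.11)²
  = (2.996)² · (0.1476 + 0.0651) / 0.0121
  = 8.9760 · 0.2127 / 0.0121
  = 157.79
Round up → n = 158 per group.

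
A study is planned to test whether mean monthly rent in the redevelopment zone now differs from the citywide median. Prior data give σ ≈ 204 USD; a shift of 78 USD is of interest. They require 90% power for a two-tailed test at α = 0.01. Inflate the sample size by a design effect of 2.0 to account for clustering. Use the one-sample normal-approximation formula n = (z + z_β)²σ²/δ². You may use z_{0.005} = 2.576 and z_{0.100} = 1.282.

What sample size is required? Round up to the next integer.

n = 204

n = (z_{α/2} + z_β)² · σ² / δ²
  = (2.576 + 1.282)² · 204² / 78²
  = 14.8842 · 41616 / 6084
  = 101.81
Design effect: 2.0 × 101.81 = 203.62.
Round up → n = 204.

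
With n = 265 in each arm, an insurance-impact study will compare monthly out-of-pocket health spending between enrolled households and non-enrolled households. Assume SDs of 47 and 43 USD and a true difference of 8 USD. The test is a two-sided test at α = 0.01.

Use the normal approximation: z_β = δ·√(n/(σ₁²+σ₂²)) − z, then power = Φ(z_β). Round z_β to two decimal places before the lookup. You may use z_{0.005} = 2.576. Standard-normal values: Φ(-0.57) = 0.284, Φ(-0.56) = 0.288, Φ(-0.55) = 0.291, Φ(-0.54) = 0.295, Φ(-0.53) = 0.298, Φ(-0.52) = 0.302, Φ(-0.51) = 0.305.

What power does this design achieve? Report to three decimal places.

Power ≈ 0.298

z_β = δ·√(n/(σ₁²+σ₂²)) − z_{α/2}
    = 8 · √(265/4058) − 2.576
    = 8 · 0.25554 − 2.576
    = 2.0444 − 2.576 = -0.5316 → -0.53
Power = Φ(-0.53) = 0.298.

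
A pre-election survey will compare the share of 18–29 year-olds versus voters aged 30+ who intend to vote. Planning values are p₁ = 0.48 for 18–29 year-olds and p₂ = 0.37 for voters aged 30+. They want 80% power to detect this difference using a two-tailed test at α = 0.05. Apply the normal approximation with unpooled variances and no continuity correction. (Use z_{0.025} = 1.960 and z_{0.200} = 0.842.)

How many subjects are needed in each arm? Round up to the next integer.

n = 314 per group

n = (z_{α/2} + z_β)² · [p₁(1−p₁) + p₂(1−p₂)] / (p₁ − p₂)²
  = (1.960 + 0.842)² · (0.48·0.52 + 0.37·0.63) / (0.11)²
  = (2.802)² · (0.2496 + 0.2331) / 0.0121
  = 7.8512 · 0.4827 / 0.0121
  = 313.20
Round up → n = 314 per group.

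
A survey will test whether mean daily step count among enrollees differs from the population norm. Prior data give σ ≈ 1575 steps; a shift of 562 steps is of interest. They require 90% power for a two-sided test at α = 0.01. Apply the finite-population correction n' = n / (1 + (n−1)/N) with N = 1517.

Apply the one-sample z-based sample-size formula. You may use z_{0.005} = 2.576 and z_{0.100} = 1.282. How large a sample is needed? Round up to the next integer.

n = (z_{α/2} + z_β)² · σ² / δ²
  = (2.576 + 1.282)² · 1575² / 562²
  = 14.8842 · 2480625 / 315844
  = 116.90
Finite-population correction (N = 1517): 116.90 / (1 + (116.90 − 1)/1517) = 108.60.
Round up → n = 109.

n = 109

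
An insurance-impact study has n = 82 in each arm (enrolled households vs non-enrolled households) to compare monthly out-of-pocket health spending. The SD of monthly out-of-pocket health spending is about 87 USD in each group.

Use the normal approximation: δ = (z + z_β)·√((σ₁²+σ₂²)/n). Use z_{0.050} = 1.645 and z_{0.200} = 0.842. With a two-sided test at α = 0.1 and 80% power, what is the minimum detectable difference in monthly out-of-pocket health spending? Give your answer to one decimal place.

Minimum detectable difference ≈ 33.8 USD

δ = (z_{α/2} + z_β) · √((σ₁²+σ₂²)/n)
  = (1.645 + 0.842) · √(15138/82)
  = 2.487 · √184.6098
  = 2.487 · 13.5871
  = 33.7912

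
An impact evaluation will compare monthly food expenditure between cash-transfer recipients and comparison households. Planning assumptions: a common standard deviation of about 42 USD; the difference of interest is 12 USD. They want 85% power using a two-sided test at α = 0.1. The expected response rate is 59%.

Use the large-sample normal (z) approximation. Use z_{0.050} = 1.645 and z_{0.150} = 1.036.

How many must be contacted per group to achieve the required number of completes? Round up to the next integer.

n = (z_{α/2} + z_β)² · (σ₁² + σ₂²) / δ²
  = (1.645 + 1.036)² · (2·42² = 3528) / 12²
  = 7.1878 · 3528 / 144
  = 176.10
Adjust for 59% response: 176.10 / 0.59 = 298.47.
Round up → n = 299 per group.

n = 299 per group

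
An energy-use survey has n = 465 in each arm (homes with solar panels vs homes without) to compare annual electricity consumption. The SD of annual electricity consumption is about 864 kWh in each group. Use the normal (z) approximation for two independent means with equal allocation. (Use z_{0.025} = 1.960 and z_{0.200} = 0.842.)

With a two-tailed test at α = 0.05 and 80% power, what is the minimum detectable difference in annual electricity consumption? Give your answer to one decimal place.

Minimum detectable difference ≈ 158.8 kWh

δ = (z_{α/2} + z_β) · √((σ₁²+σ₂²)/n)
  = (1.960 + 0.842) · √(1492992/465)
  = 2.802 · √3210.7
  = 2.802 · 56.6634
  = 158.7707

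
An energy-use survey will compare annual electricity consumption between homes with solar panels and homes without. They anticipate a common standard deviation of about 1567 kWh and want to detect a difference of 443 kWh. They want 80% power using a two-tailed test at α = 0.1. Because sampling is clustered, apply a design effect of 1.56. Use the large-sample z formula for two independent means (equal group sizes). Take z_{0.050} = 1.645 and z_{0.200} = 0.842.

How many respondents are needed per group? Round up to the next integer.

n = 242 per group

n = (z_{α/2} + z_β)² · (σ₁² + σ₂²) / δ²
  = (1.645 + 0.842)² · (2·1567² = 4910978) / 443²
  = 6.1852 · 4910978 / 196249
  = 154.78
Design effect: 1.56 × 154.78 = 241.46.
Round up → n = 242 per group.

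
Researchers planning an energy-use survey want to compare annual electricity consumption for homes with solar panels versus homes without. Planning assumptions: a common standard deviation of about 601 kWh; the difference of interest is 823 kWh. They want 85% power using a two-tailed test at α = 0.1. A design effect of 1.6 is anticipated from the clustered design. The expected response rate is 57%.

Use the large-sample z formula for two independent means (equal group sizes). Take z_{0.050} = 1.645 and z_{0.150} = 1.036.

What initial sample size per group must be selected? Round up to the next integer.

n = (z_{α/2} + z_β)² · (σ₁² + σ₂²) / δ²
  = (1.645 + 1.036)² · (2·601² = 722402) / 823²
  = 7.1878 · 722402 / 677329
  = 7.67
Design effect: 1.6 × 7.67 = 12.27.
Adjust for 57% response: 12.27 / 0.57 = 21.52.
Round up → n = 22 per group.

n = 22 per group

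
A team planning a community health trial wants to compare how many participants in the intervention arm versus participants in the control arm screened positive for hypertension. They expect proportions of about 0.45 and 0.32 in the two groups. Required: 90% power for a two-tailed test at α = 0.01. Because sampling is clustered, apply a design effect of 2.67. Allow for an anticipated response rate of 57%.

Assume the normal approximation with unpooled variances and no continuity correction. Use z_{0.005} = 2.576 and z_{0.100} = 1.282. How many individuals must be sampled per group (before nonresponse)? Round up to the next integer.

n = 1919 per group

n = (z_{α/2} + z_β)² · [p₁(1−p₁) + p₂(1−p₂)] / (p₁ − p₂)²
  = (2.576 + 1.282)² · (0.45·0.55 + 0.32·0.68) / (0.13)²
  = (3.858)² · (0.2475 + 0.2176) / 0.0169
  = 14.8842 · 0.4651 / 0.0169
  = 409.62
Design effect: 2.67 × 409.62 = 1093.69.
Adjust for 57% response: 1093.69 / 0.57 = 1918.76.
Round up → n = 1919 per group.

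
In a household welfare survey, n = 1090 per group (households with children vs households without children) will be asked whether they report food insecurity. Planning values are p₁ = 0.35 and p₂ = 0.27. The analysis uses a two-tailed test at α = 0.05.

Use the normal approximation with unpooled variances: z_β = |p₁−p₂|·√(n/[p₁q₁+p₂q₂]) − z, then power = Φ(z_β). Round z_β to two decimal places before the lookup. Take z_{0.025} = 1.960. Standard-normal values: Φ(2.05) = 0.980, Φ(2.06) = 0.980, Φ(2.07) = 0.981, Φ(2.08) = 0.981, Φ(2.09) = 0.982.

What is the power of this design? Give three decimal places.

z_β = |p₁−p₂|·√(n/[p₁q₁+p₂q₂]) − z_{α/2}
    = 0.08 · √(1090/0.4246) − 1.960
    = 0.08 · 50.6668 − 1.960
    = 4.0533 − 1.960 = 2.0933 → 2.09
Power = Φ(2.09) = 0.982.

Power ≈ 0.982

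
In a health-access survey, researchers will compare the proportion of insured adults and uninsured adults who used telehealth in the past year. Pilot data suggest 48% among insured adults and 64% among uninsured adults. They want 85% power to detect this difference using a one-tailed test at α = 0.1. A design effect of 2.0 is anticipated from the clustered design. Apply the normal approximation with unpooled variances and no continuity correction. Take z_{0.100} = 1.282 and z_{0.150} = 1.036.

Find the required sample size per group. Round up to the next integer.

n = (z_α + z_β)² · [p₁(1−p₁) + p₂(1−p₂)] / (p₁ − p₂)²
  = (1.282 + 1.036)² · (0.48·0.52 + 0.64·0.36) / (-0.16)²
  = (2.318)² · (0.2496 + 0.2304) / 0.0256
  = 5.3731 · 0.4800 / 0.0256
  = 100.75
Design effect: 2.0 × 100.75 = 201.49.
Round up → n = 202 per group.

n = 202 per group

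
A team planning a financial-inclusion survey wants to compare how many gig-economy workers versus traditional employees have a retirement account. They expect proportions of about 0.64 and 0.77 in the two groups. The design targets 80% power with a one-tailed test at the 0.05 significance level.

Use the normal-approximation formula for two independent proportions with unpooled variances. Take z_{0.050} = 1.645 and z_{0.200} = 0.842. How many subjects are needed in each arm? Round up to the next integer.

n = (z_α + z_β)² · [p₁(1−p₁) + p₂(1−p₂)] / (p₁ − p₂)²
  = (1.645 + 0.842)² · (0.64·0.36 + 0.77·0.23) / (-0.13)²
  = (2.487)² · (0.2304 + 0.1771) / 0.0169
  = 6.1852 · 0.4075 / 0.0169
  = 149.14
Round up → n = 150 per group.

n = 150 per group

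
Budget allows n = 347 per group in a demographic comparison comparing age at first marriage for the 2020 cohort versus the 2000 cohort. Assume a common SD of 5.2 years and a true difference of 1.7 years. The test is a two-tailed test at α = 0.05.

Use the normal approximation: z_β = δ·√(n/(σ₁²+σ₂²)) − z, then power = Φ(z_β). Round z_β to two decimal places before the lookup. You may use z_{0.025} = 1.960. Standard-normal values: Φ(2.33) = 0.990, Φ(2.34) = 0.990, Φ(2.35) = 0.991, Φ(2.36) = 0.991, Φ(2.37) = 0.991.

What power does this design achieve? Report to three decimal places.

Power ≈ 0.991

z_β = δ·√(n/(σ₁²+σ₂²)) − z_{α/2}
    = 1.7 · √(347/54.08) − 1.960
    = 1.7 · 2.53307 − 1.960
    = 4.3062 − 1.960 = 2.3462 → 2.35
Power = Φ(2.35) = 0.991.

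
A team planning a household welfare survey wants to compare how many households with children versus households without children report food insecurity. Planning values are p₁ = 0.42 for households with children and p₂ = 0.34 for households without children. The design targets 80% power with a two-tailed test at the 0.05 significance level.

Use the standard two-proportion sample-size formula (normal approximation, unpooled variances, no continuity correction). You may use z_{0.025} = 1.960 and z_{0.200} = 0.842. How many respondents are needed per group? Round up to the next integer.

n = 575 per group

n = (z_{α/2} + z_β)² · [p₁(1−p₁) + p₂(1−p₂)] / (p₁ − p₂)²
  = (1.960 + 0.842)² · (0.42·0.58 + 0.34·0.66) / (0.08)²
  = (2.802)² · (0.2436 + 0.2244) / 0.0064
  = 7.8512 · 0.4680 / 0.0064
  = 574.12
Round up → n = 575 per group.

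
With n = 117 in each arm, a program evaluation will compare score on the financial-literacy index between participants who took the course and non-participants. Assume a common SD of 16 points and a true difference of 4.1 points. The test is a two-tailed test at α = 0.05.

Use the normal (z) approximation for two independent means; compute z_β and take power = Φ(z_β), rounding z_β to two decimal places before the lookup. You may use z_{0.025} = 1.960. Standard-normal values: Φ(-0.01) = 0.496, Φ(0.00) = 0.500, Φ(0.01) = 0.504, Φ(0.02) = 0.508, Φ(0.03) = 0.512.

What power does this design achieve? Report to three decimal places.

z_β = δ·√(n/(σ₁²+σ₂²)) − z_{α/2}
    = 4.1 · √(117/512) − 1.960
    = 4.1 · 0.47803 − 1.960
    = 1.9599 − 1.960 = -0.0001 → -0.00
Power = Φ(-0.00) = 0.500.

Power ≈ 0.500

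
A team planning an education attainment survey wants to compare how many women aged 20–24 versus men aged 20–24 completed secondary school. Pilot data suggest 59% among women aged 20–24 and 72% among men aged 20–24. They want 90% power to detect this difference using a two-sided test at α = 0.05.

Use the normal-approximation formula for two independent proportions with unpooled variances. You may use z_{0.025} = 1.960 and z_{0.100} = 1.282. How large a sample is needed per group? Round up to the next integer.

n = (z_{α/2} + z_β)² · [p₁(1−p₁) + p₂(1−p₂)] / (p₁ − p₂)²
  = (1.960 + 1.282)² · (0.59·0.41 + 0.72·0.28) / (-0.13)²
  = (3.242)² · (0.2419 + 0.2016) / 0.0169
  = 10.5106 · 0.4435 / 0.0169
  = 275.82
Round up → n = 276 per group.

n = 276 per group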